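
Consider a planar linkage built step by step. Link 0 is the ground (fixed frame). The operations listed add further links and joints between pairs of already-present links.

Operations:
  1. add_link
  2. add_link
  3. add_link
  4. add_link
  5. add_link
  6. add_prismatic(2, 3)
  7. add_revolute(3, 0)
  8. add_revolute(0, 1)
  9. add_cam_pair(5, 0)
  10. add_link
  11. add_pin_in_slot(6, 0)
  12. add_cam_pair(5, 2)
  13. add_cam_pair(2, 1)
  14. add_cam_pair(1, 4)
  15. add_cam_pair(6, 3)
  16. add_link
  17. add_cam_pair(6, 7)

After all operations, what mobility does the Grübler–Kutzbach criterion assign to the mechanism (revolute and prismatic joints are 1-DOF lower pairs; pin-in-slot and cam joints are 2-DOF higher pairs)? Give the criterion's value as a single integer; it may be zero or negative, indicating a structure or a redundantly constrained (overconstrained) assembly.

M = 8

(L,J1,J2)=(1,0,0); link0 fixed
link1: (2,0,0)
link2: (3,0,0)
link3: (4,0,0)
link4: (5,0,0)
link5: (6,0,0)
P 2-3 [J1]: (6,1,0)
R 3-0 [J1]: (6,2,0)
R 0-1 [J1]: (6,3,0)
C 5-0 [J2]: (6,3,1)
link6: (7,3,1)
PS 6-0 [J2]: (7,3,2)
C 5-2 [J2]: (7,3,3)
C 2-1 [J2]: (7,3,4)
C 1-4 [J2]: (7,3,5)
C 6-3 [J2]: (7,3,6)
link7: (8,3,6)
C 6-7 [J2]: (8,3,7)
Grübler: 3·7 − 2·3 − 7 = 8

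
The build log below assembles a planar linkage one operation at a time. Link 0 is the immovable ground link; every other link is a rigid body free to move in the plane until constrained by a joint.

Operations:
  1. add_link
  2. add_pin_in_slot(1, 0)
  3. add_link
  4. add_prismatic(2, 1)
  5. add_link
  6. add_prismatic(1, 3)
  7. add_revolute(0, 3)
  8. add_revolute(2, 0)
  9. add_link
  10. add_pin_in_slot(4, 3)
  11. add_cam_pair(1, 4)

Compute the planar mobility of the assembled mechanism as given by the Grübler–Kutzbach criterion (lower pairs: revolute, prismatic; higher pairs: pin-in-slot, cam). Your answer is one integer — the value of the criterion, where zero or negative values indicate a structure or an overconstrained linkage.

M = 1

L=1 J1=0 J2=0
add link → L=2 J1=0 J2=0
PS@1,0 dof=2 J2 → L=2 J1=0 J2=1
add link → L=3 J1=0 J2=1
P@2,1 dof=1 J1 → L=3 J1=1 J2=1
add link → L=4 J1=1 J2=1
P@1,3 dof=1 J1 → L=4 J1=2 J2=1
R@0,3 dof=1 J1 → L=4 J1=3 J2=1
R@2,0 dof=1 J1 → L=4 J1=4 J2=1
add link → L=5 J1=4 J2=1
PS@4,3 dof=2 J2 → L=5 J1=4 J2=2
C@1,4 dof=2 J2 → L=5 J1=4 J2=3
M=3(L−1)−2J1−J2=3·4−2·4−3=1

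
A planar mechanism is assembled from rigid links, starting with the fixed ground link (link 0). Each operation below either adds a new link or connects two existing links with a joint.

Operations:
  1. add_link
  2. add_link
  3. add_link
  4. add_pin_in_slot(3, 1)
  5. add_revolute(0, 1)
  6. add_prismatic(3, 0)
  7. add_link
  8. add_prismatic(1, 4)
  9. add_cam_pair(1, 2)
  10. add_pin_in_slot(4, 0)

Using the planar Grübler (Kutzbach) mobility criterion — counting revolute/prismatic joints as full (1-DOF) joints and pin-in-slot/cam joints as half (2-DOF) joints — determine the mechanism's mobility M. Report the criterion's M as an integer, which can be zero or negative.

M = 3

[1;0;0] (link 0 is ground)
L+ [2;0;0]
L+ [3;0;0]
L+ [4;0;0]
PS(3,1)∈J2 [4;0;1]
R(0,1)∈J1 [4;1;1]
P(3,0)∈J1 [4;2;1]
L+ [5;2;1]
P(1,4)∈J1 [5;3;1]
C(1,2)∈J2 [5;3;2]
PS(4,0)∈J2 [5;3;3]
mobility = 12 − 6 − 3 = 3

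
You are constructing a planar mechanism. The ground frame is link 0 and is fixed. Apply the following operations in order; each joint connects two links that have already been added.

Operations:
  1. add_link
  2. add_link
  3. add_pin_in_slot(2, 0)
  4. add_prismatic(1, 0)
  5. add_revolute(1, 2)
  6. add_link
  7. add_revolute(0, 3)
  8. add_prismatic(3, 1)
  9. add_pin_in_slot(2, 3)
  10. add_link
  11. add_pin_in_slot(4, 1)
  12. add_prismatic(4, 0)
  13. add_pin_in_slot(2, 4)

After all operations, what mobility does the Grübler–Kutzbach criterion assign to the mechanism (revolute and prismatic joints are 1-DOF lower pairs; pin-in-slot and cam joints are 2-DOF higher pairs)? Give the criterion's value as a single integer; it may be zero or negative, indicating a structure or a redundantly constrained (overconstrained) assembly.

M = -2

ground; <1,0,0>
#1 <2,0,0>
#2 <3,0,0>
PS:2↔0 J2 <3,0,1>
P:1↔0 J1 <3,1,1>
R:1↔2 J1 <3,2,1>
#3 <4,2,1>
R:0↔3 J1 <4,3,1>
P:3↔1 J1 <4,4,1>
PS:2↔3 J2 <4,4,2>
#4 <5,4,2>
PS:4↔1 J2 <5,4,3>
P:4↔0 J1 <5,5,3>
PS:2↔4 J2 <5,5,4>
3×4 − 2×5 − 1×4 = -2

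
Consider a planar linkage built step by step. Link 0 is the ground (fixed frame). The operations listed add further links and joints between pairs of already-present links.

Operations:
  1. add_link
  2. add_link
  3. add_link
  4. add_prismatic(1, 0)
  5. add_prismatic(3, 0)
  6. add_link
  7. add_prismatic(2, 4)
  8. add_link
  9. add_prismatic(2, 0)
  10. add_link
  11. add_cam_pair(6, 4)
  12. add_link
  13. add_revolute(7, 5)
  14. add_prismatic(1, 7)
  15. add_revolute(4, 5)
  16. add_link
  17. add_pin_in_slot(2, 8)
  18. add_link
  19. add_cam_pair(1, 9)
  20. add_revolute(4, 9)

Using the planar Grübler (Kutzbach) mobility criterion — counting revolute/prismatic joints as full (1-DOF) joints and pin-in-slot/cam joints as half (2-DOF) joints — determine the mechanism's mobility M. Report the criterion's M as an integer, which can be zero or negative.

M = 8

L=1 J1=0 J2=0
add link → L=2 J1=0 J2=0
add link → L=3 J1=0 J2=0
add link → L=4 J1=0 J2=0
P@1,0 dof=1 J1 → L=4 J1=1 J2=0
P@3,0 dof=1 J1 → L=4 J1=2 J2=0
add link → L=5 J1=2 J2=0
P@2,4 dof=1 J1 → L=5 J1=3 J2=0
add link → L=6 J1=3 J2=0
P@2,0 dof=1 J1 → L=6 J1=4 J2=0
add link → L=7 J1=4 J2=0
C@6,4 dof=2 J2 → L=7 J1=4 J2=1
add link → L=8 J1=4 J2=1
R@7,5 dof=1 J1 → L=8 J1=5 J2=1
P@1,7 dof=1 J1 → L=8 J1=6 J2=1
R@4,5 dof=1 J1 → L=8 J1=7 J2=1
add link → L=9 J1=7 J2=1
PS@2,8 dof=2 J2 → L=9 J1=7 J2=2
add link → L=10 J1=7 J2=2
C@1,9 dof=2 J2 → L=10 J1=7 J2=3
R@4,9 dof=1 J1 → L=10 J1=8 J2=3
M=3(L−1)−2J1−J2=3·9−2·8−3=8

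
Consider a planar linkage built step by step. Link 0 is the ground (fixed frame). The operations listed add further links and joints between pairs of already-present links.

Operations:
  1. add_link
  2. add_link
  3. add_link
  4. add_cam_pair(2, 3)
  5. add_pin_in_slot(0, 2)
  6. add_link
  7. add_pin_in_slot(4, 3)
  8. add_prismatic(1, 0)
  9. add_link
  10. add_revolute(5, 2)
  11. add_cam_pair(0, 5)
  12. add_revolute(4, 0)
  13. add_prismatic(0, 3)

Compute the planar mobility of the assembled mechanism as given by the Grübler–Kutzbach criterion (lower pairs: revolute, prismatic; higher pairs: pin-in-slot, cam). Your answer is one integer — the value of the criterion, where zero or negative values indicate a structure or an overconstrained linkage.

M = 3

link 0 = ground. State L|J1|J2 = 1|0|0
+link1  2|0|0
+link2  3|0|0
+link3  4|0|0
C(2,3) f=2→J2  4|0|1
PS(0,2) f=2→J2  4|0|2
+link4  5|0|2
PS(4,3) f=2→J2  5|0|3
P(1,0) f=1→J1  5|1|3
+link5  6|1|3
R(5,2) f=1→J1  6|2|3
C(0,5) f=2→J2  6|2|4
R(4,0) f=1→J1  6|3|4
P(0,3) f=1→J1  6|4|4
M = 3(6−1)−2·4−4 = 15−8−4 = 3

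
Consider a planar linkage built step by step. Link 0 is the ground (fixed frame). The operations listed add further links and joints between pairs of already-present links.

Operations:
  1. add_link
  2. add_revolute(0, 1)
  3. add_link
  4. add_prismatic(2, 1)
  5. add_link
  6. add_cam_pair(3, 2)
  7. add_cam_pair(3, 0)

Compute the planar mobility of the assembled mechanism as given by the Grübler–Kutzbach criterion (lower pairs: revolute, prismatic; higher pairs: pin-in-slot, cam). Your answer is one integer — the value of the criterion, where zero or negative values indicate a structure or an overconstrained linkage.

M = 3

ground; <1,0,0>
#1 <2,0,0>
R:0↔1 J1 <2,1,0>
#2 <3,1,0>
P:2↔1 J1 <3,2,0>
#3 <4,2,0>
C:3↔2 J2 <4,2,1>
C:3↔0 J2 <4,2,2>
3×3 − 2×2 − 1×2 = 3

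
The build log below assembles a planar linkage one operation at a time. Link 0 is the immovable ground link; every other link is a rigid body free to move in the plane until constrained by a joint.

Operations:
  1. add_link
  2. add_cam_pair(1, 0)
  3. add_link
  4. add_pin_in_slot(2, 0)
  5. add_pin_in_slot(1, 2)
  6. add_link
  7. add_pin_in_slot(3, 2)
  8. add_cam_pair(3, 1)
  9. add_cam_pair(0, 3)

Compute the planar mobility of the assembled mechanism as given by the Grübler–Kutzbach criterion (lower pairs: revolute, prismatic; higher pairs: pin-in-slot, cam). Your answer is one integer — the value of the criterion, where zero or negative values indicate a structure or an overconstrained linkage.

M = 3

(L,J1,J2)=(1,0,0); link0 fixed
link1: (2,0,0)
C 1-0 [J2]: (2,0,1)
link2: (3,0,1)
PS 2-0 [J2]: (3,0,2)
PS 1-2 [J2]: (3,0,3)
link3: (4,0,3)
PS 3-2 [J2]: (4,0,4)
C 3-1 [J2]: (4,0,5)
C 0-3 [J2]: (4,0,6)
Grübler: 3·3 − 2·0 − 6 = 3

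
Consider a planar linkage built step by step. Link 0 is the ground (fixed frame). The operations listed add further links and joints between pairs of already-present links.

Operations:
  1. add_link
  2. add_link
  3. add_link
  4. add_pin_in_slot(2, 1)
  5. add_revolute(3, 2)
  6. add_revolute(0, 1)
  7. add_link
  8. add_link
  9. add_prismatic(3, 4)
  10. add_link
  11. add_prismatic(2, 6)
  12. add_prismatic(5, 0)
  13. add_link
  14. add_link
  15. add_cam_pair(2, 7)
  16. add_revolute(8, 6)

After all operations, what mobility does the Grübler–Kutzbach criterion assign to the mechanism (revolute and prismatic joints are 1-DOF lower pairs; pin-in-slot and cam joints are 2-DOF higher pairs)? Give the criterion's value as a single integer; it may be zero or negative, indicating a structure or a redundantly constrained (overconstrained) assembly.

M = 10

L=1 J1=0 J2=0
add link → L=2 J1=0 J2=0
add link → L=3 J1=0 J2=0
add link → L=4 J1=0 J2=0
PS@2,1 dof=2 J2 → L=4 J1=0 J2=1
R@3,2 dof=1 J1 → L=4 J1=1 J2=1
R@0,1 dof=1 J1 → L=4 J1=2 J2=1
add link → L=5 J1=2 J2=1
add link → L=6 J1=2 J2=1
P@3,4 dof=1 J1 → L=6 J1=3 J2=1
add link → L=7 J1=3 J2=1
P@2,6 dof=1 J1 → L=7 J1=4 J2=1
P@5,0 dof=1 J1 → L=7 J1=5 J2=1
add link → L=8 J1=5 J2=1
add link → L=9 J1=5 J2=1
C@2,7 dof=2 J2 → L=9 J1=5 J2=2
R@8,6 dof=1 J1 → L=9 J1=6 J2=2
M=3(L−1)−2J1−J2=3·8−2·6−2=10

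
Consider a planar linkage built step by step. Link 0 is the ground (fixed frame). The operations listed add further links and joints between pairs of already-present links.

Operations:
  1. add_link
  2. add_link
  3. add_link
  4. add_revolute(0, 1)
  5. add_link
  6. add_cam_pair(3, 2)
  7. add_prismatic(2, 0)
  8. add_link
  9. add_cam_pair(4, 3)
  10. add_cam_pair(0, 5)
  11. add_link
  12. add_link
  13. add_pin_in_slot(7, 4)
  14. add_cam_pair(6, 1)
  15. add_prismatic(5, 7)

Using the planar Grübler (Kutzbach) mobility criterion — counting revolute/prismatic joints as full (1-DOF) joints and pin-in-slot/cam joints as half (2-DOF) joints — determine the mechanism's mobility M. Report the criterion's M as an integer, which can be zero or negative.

M = 10

link 0 = ground. State L|J1|J2 = 1|0|0
+link1  2|0|0
+link2  3|0|0
+link3  4|0|0
R(0,1) f=1→J1  4|1|0
+link4  5|1|0
C(3,2) f=2→J2  5|1|1
P(2,0) f=1→J1  5|2|1
+link5  6|2|1
C(4,3) f=2→J2  6|2|2
C(0,5) f=2→J2  6|2|3
+link6  7|2|3
+link7  8|2|3
PS(7,4) f=2→J2  8|2|4
C(6,1) f=2→J2  8|2|5
P(5,7) f=1→J1  8|3|5
M = 3(8−1)−2·3−5 = 21−6−5 = 10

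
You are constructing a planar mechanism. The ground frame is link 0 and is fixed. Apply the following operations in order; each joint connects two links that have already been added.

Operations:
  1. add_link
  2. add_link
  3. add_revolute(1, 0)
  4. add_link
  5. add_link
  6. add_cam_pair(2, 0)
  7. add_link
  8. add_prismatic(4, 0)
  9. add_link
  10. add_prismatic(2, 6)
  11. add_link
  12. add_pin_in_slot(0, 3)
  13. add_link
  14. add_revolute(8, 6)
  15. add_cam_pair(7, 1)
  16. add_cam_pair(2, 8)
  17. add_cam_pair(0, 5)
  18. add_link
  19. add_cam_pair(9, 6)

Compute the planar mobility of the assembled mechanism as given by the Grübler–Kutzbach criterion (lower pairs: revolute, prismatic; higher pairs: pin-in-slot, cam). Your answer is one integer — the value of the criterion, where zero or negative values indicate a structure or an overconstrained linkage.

M = 13

[1;0;0] (link 0 is ground)
L+ [2;0;0]
L+ [3;0;0]
R(1,0)∈J1 [3;1;0]
L+ [4;1;0]
L+ [5;1;0]
C(2,0)∈J2 [5;1;1]
L+ [6;1;1]
P(4,0)∈J1 [6;2;1]
L+ [7;2;1]
P(2,6)∈J1 [7;3;1]
L+ [8;3;1]
PS(0,3)∈J2 [8;3;2]
L+ [9;3;2]
R(8,6)∈J1 [9;4;2]
C(7,1)∈J2 [9;4;3]
C(2,8)∈J2 [9;4;4]
C(0,5)∈J2 [9;4;5]
L+ [10;4;5]
C(9,6)∈J2 [10;4;6]
mobility = 27 − 8 − 6 = 13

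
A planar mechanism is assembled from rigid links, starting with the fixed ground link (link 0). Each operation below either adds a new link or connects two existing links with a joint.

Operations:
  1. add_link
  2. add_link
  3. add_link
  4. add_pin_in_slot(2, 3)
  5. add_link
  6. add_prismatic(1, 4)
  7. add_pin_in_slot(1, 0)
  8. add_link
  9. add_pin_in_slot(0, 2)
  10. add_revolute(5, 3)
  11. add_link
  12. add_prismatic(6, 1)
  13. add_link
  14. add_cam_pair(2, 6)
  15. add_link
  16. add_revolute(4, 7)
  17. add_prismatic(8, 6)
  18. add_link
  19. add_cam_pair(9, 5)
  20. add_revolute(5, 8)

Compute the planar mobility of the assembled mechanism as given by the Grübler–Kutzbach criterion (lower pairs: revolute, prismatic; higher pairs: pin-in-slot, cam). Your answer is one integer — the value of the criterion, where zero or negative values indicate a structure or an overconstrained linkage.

ground; <1,0,0>
#1 <2,0,0>
#2 <3,0,0>
#3 <4,0,0>
PS:2↔3 J2 <4,0,1>
#4 <5,0,1>
P:1↔4 J1 <5,1,1>
PS:1↔0 J2 <5,1,2>
#5 <6,1,2>
PS:0↔2 J2 <6,1,3>
R:5↔3 J1 <6,2,3>
#6 <7,2,3>
P:6↔1 J1 <7,3,3>
#7 <8,3,3>
C:2↔6 J2 <8,3,4>
#8 <9,3,4>
R:4↔7 J1 <9,4,4>
P:8↔6 J1 <9,5,4>
#9 <10,5,4>
C:9↔5 J2 <10,5,5>
R:5↔8 J1 <10,6,5>
3×9 − 2×6 − 1×5 = 10

M = 10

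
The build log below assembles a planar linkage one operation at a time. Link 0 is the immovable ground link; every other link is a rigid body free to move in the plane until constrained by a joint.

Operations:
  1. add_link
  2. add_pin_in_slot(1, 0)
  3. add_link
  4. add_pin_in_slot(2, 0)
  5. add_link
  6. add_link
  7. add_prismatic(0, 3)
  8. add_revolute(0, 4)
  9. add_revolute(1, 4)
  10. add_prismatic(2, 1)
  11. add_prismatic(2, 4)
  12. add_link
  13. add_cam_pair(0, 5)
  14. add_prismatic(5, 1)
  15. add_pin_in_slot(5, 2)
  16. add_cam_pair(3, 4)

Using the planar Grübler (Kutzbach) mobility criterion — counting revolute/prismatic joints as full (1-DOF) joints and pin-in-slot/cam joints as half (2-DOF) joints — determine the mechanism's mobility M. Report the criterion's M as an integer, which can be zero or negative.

M = -2

link 0 = ground. State L|J1|J2 = 1|0|0
+link1  2|0|0
PS(1,0) f=2→J2  2|0|1
+link2  3|0|1
PS(2,0) f=2→J2  3|0|2
+link3  4|0|2
+link4  5|0|2
P(0,3) f=1→J1  5|1|2
R(0,4) f=1→J1  5|2|2
R(1,4) f=1→J1  5|3|2
P(2,1) f=1→J1  5|4|2
P(2,4) f=1→J1  5|5|2
+link5  6|5|2
C(0,5) f=2→J2  6|5|3
P(5,1) f=1→J1  6|6|3
PS(5,2) f=2→J2  6|6|4
C(3,4) f=2→J2  6|6|5
M = 3(6−1)−2·6−5 = 15−12−5 = -2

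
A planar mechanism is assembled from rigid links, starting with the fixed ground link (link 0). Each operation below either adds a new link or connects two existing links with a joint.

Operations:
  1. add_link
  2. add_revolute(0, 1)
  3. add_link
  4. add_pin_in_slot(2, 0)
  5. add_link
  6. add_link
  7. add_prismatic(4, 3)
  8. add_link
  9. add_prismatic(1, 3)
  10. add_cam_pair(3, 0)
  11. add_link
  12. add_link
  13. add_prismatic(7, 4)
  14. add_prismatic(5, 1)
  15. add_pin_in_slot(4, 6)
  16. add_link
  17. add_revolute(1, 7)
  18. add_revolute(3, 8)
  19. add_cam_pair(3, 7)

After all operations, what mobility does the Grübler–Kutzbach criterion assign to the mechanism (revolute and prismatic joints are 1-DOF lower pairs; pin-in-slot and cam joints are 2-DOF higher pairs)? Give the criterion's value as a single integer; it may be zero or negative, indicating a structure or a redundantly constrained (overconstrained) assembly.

[1;0;0] (link 0 is ground)
L+ [2;0;0]
R(0,1)∈J1 [2;1;0]
L+ [3;1;0]
PS(2,0)∈J2 [3;1;1]
L+ [4;1;1]
L+ [5;1;1]
P(4,3)∈J1 [5;2;1]
L+ [6;2;1]
P(1,3)∈J1 [6;3;1]
C(3,0)∈J2 [6;3;2]
L+ [7;3;2]
L+ [8;3;2]
P(7,4)∈J1 [8;4;2]
P(5,1)∈J1 [8;5;2]
PS(4,6)∈J2 [8;5;3]
L+ [9;5;3]
R(1,7)∈J1 [9;6;3]
R(3,8)∈J1 [9;7;3]
C(3,7)∈J2 [9;7;4]
mobility = 24 − 14 − 4 = 6

M = 6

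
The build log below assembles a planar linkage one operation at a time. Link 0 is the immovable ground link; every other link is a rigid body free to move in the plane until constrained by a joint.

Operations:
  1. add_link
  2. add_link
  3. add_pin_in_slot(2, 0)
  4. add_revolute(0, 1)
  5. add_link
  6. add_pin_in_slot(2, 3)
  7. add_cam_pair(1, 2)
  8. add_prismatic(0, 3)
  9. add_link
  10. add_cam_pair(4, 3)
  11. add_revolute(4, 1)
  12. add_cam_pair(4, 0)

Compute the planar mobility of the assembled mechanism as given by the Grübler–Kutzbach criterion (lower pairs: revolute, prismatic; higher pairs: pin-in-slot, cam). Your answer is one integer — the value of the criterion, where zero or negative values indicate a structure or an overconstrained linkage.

(L,J1,J2)=(1,0,0); link0 fixed
link1: (2,0,0)
link2: (3,0,0)
PS 2-0 [J2]: (3,0,1)
R 0-1 [J1]: (3,1,1)
link3: (4,1,1)
PS 2-3 [J2]: (4,1,2)
C 1-2 [J2]: (4,1,3)
P 0-3 [J1]: (4,2,3)
link4: (5,2,3)
C 4-3 [J2]: (5,2,4)
R 4-1 [J1]: (5,3,4)
C 4-0 [J2]: (5,3,5)
Grübler: 3·4 − 2·3 − 5 = 1

M = 1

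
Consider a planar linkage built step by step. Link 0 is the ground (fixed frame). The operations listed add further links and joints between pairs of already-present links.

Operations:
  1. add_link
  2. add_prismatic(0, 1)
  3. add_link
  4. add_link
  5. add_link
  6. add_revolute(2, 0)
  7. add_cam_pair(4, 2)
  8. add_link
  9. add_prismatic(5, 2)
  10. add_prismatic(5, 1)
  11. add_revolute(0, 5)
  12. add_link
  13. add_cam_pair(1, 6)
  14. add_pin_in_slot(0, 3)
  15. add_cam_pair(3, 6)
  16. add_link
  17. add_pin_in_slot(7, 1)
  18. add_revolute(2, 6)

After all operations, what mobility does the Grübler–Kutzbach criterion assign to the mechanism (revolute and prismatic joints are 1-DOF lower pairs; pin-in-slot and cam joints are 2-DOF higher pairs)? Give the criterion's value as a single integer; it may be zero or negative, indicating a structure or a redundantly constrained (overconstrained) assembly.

M = 4

(L,J1,J2)=(1,0,0); link0 fixed
link1: (2,0,0)
P 0-1 [J1]: (2,1,0)
link2: (3,1,0)
link3: (4,1,0)
link4: (5,1,0)
R 2-0 [J1]: (5,2,0)
C 4-2 [J2]: (5,2,1)
link5: (6,2,1)
P 5-2 [J1]: (6,3,1)
P 5-1 [J1]: (6,4,1)
R 0-5 [J1]: (6,5,1)
link6: (7,5,1)
C 1-6 [J2]: (7,5,2)
PS 0-3 [J2]: (7,5,3)
C 3-6 [J2]: (7,5,4)
link7: (8,5,4)
PS 7-1 [J2]: (8,5,5)
R 2-6 [J1]: (8,6,5)
Grübler: 3·7 − 2·6 − 5 = 4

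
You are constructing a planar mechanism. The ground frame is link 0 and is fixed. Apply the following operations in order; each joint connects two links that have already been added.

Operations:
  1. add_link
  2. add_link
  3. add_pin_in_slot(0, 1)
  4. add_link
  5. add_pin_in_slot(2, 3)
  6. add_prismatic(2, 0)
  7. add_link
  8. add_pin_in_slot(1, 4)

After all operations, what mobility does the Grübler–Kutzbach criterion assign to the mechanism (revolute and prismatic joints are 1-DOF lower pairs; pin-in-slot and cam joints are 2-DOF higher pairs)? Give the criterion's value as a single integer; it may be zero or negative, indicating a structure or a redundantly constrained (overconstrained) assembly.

M = 7

L=1 J1=0 J2=0
add link → L=2 J1=0 J2=0
add link → L=3 J1=0 J2=0
PS@0,1 dof=2 J2 → L=3 J1=0 J2=1
add link → L=4 J1=0 J2=1
PS@2,3 dof=2 J2 → L=4 J1=0 J2=2
P@2,0 dof=1 J1 → L=4 J1=1 J2=2
add link → L=5 J1=1 J2=2
PS@1,4 dof=2 J2 → L=5 J1=1 J2=3
M=3(L−1)−2J1−J2=3·4−2·1−3=7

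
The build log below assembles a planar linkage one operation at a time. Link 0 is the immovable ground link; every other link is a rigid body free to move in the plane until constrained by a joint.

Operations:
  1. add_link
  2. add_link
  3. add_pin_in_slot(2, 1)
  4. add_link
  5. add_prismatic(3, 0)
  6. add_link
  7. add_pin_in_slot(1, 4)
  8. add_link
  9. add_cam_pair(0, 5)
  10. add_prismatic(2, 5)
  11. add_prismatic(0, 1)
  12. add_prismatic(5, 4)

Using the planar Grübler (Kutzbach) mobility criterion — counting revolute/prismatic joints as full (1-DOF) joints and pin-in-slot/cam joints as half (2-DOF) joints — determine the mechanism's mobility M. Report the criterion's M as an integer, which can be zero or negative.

M = 4

link 0 = ground. State L|J1|J2 = 1|0|0
+link1  2|0|0
+link2  3|0|0
PS(2,1) f=2→J2  3|0|1
+link3  4|0|1
P(3,0) f=1→J1  4|1|1
+link4  5|1|1
PS(1,4) f=2→J2  5|1|2
+link5  6|1|2
C(0,5) f=2→J2  6|1|3
P(2,5) f=1→J1  6|2|3
P(0,1) f=1→J1  6|3|3
P(5,4) f=1→J1  6|4|3
M = 3(6−1)−2·4−3 = 15−8−3 = 4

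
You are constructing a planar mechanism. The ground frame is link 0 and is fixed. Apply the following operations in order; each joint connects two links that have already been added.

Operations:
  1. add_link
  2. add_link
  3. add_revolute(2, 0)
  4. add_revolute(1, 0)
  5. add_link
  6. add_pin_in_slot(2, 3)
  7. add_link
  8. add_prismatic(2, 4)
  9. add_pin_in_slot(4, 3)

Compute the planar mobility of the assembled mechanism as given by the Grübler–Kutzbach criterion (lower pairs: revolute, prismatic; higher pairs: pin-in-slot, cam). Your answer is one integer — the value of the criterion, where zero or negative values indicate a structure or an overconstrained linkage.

link 0 = ground. State L|J1|J2 = 1|0|0
+link1  2|0|0
+link2  3|0|0
R(2,0) f=1→J1  3|1|0
R(1,0) f=1→J1  3|2|0
+link3  4|2|0
PS(2,3) f=2→J2  4|2|1
+link4  5|2|1
P(2,4) f=1→J1  5|3|1
PS(4,3) f=2→J2  5|3|2
M = 3(5−1)−2·3−2 = 12−6−2 = 4

M = 4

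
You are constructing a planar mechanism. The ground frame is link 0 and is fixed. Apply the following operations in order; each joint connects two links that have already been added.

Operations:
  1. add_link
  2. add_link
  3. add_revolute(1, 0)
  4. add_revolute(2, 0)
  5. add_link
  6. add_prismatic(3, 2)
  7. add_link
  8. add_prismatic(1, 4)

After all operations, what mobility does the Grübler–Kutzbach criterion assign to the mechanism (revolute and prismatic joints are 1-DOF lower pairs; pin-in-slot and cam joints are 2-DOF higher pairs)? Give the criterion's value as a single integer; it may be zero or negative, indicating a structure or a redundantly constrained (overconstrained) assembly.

M = 4

link 0 = ground. State L|J1|J2 = 1|0|0
+link1  2|0|0
+link2  3|0|0
R(1,0) f=1→J1  3|1|0
R(2,0) f=1→J1  3|2|0
+link3  4|2|0
P(3,2) f=1→J1  4|3|0
+link4  5|3|0
P(1,4) f=1→J1  5|4|0
M = 3(5−1)−2·4−0 = 12−8−0 = 4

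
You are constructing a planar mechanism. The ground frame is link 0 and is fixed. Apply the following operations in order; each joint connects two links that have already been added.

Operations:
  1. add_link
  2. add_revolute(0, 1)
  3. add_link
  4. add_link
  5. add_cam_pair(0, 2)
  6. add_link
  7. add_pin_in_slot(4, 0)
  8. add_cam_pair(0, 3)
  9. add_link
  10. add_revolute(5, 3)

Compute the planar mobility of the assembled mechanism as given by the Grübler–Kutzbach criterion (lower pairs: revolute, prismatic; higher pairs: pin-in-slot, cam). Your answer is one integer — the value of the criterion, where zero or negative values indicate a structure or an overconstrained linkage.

(L,J1,J2)=(1,0,0); link0 fixed
link1: (2,0,0)
R 0-1 [J1]: (2,1,0)
link2: (3,1,0)
link3: (4,1,0)
C 0-2 [J2]: (4,1,1)
link4: (5,1,1)
PS 4-0 [J2]: (5,1,2)
C 0-3 [J2]: (5,1,3)
link5: (6,1,3)
R 5-3 [J1]: (6,2,3)
Grübler: 3·5 − 2·2 − 3 = 8

M = 8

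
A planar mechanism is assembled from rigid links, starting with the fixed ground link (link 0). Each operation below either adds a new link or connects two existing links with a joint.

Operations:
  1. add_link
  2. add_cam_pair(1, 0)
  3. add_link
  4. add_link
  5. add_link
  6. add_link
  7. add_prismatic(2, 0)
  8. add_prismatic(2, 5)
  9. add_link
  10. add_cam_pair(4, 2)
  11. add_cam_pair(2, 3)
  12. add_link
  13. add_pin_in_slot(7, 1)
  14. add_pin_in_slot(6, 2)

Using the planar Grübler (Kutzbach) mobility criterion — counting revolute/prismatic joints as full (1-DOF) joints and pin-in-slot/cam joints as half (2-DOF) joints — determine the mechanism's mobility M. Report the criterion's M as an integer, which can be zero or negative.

M = 12

L=1 J1=0 J2=0
add link → L=2 J1=0 J2=0
C@1,0 dof=2 J2 → L=2 J1=0 J2=1
add link → L=3 J1=0 J2=1
add link → L=4 J1=0 J2=1
add link → L=5 J1=0 J2=1
add link → L=6 J1=0 J2=1
P@2,0 dof=1 J1 → L=6 J1=1 J2=1
P@2,5 dof=1 J1 → L=6 J1=2 J2=1
add link → L=7 J1=2 J2=1
C@4,2 dof=2 J2 → L=7 J1=2 J2=2
C@2,3 dof=2 J2 → L=7 J1=2 J2=3
add link → L=8 J1=2 J2=3
PS@7,1 dof=2 J2 → L=8 J1=2 J2=4
PS@6,2 dof=2 J2 → L=8 J1=2 J2=5
M=3(L−1)−2J1−J2=3·7−2·2−5=12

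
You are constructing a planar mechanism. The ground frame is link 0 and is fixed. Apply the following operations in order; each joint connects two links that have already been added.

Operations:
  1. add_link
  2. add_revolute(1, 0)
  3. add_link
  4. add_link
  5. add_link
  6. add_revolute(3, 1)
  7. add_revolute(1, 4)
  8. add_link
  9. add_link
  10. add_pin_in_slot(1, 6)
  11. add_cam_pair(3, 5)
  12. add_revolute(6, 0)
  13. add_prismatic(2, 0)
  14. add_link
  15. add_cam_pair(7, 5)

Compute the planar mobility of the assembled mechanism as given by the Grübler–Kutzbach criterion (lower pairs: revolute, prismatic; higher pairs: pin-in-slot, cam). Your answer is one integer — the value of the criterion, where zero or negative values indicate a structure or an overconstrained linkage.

M = 8

L=1 J1=0 J2=0
add link → L=2 J1=0 J2=0
R@1,0 dof=1 J1 → L=2 J1=1 J2=0
add link → L=3 J1=1 J2=0
add link → L=4 J1=1 J2=0
add link → L=5 J1=1 J2=0
R@3,1 dof=1 J1 → L=5 J1=2 J2=0
R@1,4 dof=1 J1 → L=5 J1=3 J2=0
add link → L=6 J1=3 J2=0
add link → L=7 J1=3 J2=0
PS@1,6 dof=2 J2 → L=7 J1=3 J2=1
C@3,5 dof=2 J2 → L=7 J1=3 J2=2
R@6,0 dof=1 J1 → L=7 J1=4 J2=2
P@2,0 dof=1 J1 → L=7 J1=5 J2=2
add link → L=8 J1=5 J2=2
C@7,5 dof=2 J2 → L=8 J1=5 J2=3
M=3(L−1)−2J1−J2=3·7−2·5−3=8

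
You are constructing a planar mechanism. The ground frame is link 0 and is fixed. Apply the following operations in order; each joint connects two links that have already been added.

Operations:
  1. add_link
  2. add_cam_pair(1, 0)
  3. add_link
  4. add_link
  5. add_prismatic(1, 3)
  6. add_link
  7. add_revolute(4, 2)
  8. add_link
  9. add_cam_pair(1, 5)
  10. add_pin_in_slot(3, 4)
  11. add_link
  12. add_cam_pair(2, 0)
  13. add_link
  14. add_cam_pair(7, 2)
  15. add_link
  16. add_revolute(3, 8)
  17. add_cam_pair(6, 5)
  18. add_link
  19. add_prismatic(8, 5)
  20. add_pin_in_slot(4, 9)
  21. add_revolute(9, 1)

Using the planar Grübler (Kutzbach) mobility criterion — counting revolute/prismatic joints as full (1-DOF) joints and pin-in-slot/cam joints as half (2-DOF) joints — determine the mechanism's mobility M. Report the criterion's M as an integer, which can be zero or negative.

M = 10

ground; <1,0,0>
#1 <2,0,0>
C:1↔0 J2 <2,0,1>
#2 <3,0,1>
#3 <4,0,1>
P:1↔3 J1 <4,1,1>
#4 <5,1,1>
R:4↔2 J1 <5,2,1>
#5 <6,2,1>
C:1↔5 J2 <6,2,2>
PS:3↔4 J2 <6,2,3>
#6 <7,2,3>
C:2↔0 J2 <7,2,4>
#7 <8,2,4>
C:7↔2 J2 <8,2,5>
#8 <9,2,5>
R:3↔8 J1 <9,3,5>
C:6↔5 J2 <9,3,6>
#9 <10,3,6>
P:8↔5 J1 <10,4,6>
PS:4↔9 J2 <10,4,7>
R:9↔1 J1 <10,5,7>
3×9 − 2×5 − 1×7 = 10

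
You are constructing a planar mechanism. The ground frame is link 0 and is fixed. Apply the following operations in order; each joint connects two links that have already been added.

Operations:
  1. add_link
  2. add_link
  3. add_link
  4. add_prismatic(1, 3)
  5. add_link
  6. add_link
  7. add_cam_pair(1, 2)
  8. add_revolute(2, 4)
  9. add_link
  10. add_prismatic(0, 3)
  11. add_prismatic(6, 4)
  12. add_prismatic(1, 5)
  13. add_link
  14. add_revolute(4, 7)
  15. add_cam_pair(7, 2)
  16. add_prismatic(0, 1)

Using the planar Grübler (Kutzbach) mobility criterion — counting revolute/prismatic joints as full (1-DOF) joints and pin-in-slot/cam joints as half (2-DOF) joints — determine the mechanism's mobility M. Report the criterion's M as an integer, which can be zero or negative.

M = 5

L=1 J1=0 J2=0
add link → L=2 J1=0 J2=0
add link → L=3 J1=0 J2=0
add link → L=4 J1=0 J2=0
P@1,3 dof=1 J1 → L=4 J1=1 J2=0
add link → L=5 J1=1 J2=0
add link → L=6 J1=1 J2=0
C@1,2 dof=2 J2 → L=6 J1=1 J2=1
R@2,4 dof=1 J1 → L=6 J1=2 J2=1
add link → L=7 J1=2 J2=1
P@0,3 dof=1 J1 → L=7 J1=3 J2=1
P@6,4 dof=1 J1 → L=7 J1=4 J2=1
P@1,5 dof=1 J1 → L=7 J1=5 J2=1
add link → L=8 J1=5 J2=1
R@4,7 dof=1 J1 → L=8 J1=6 J2=1
C@7,2 dof=2 J2 → L=8 J1=6 J2=2
P@0,1 dof=1 J1 → L=8 J1=7 J2=2
M=3(L−1)−2J1−J2=3·7−2·7−2=5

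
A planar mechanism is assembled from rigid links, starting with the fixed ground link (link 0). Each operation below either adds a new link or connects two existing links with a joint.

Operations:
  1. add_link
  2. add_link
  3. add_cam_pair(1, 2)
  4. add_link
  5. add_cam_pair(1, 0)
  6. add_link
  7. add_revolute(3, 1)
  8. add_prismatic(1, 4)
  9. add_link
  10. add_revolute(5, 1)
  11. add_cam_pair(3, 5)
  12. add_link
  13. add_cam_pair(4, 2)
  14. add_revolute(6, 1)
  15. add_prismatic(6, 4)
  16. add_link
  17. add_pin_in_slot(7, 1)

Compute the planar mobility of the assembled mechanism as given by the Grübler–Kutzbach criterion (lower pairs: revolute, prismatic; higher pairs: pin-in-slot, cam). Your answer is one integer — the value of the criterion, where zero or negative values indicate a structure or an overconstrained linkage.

M = 6

ground; <1,0,0>
#1 <2,0,0>
#2 <3,0,0>
C:1↔2 J2 <3,0,1>
#3 <4,0,1>
C:1↔0 J2 <4,0,2>
#4 <5,0,2>
R:3↔1 J1 <5,1,2>
P:1↔4 J1 <5,2,2>
#5 <6,2,2>
R:5↔1 J1 <6,3,2>
C:3↔5 J2 <6,3,3>
#6 <7,3,3>
C:4↔2 J2 <7,3,4>
R:6↔1 J1 <7,4,4>
P:6↔4 J1 <7,5,4>
#7 <8,5,4>
PS:7↔1 J2 <8,5,5>
3×7 − 2×5 − 1×5 = 6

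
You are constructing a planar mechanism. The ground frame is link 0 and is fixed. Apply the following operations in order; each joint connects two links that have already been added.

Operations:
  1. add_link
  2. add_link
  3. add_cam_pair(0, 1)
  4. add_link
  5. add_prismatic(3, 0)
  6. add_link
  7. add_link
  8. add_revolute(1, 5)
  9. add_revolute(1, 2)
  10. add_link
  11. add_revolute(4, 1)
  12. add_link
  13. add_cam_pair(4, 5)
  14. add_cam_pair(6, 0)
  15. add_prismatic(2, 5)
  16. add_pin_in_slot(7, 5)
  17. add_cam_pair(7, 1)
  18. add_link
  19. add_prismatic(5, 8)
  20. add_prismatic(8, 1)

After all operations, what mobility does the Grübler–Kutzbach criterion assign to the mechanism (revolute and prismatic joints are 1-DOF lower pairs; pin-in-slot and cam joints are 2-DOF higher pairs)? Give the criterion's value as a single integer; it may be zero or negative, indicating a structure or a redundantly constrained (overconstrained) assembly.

link 0 = ground. State L|J1|J2 = 1|0|0
+link1  2|0|0
+link2  3|0|0
C(0,1) f=2→J2  3|0|1
+link3  4|0|1
P(3,0) f=1→J1  4|1|1
+link4  5|1|1
+link5  6|1|1
R(1,5) f=1→J1  6|2|1
R(1,2) f=1→J1  6|3|1
+link6  7|3|1
R(4,1) f=1→J1  7|4|1
+link7  8|4|1
C(4,5) f=2→J2  8|4|2
C(6,0) f=2→J2  8|4|3
P(2,5) f=1→J1  8|5|3
PS(7,5) f=2→J2  8|5|4
C(7,1) f=2→J2  8|5|5
+link8  9|5|5
P(5,8) f=1→J1  9|6|5
P(8,1) f=1→J1  9|7|5
M = 3(9−1)−2·7−5 = 24−14−5 = 5

M = 5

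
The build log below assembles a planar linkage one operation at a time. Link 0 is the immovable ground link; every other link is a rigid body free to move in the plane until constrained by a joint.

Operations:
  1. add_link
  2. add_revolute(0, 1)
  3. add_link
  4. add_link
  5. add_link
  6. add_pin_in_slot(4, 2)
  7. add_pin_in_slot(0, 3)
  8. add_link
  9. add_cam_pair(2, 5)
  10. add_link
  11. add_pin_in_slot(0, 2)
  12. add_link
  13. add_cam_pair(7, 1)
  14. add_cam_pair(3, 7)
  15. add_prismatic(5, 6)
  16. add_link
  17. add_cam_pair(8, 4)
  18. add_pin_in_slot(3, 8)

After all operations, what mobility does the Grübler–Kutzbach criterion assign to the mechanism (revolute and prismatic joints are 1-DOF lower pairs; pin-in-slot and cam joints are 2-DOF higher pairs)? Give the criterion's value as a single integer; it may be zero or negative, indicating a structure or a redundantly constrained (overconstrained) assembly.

(L,J1,J2)=(1,0,0); link0 fixed
link1: (2,0,0)
R 0-1 [J1]: (2,1,0)
link2: (3,1,0)
link3: (4,1,0)
link4: (5,1,0)
PS 4-2 [J2]: (5,1,1)
PS 0-3 [J2]: (5,1,2)
link5: (6,1,2)
C 2-5 [J2]: (6,1,3)
link6: (7,1,3)
PS 0-2 [J2]: (7,1,4)
link7: (8,1,4)
C 7-1 [J2]: (8,1,5)
C 3-7 [J2]: (8,1,6)
P 5-6 [J1]: (8,2,6)
link8: (9,2,6)
C 8-4 [J2]: (9,2,7)
PS 3-8 [J2]: (9,2,8)
Grübler: 3·8 − 2·2 − 8 = 12

M = 12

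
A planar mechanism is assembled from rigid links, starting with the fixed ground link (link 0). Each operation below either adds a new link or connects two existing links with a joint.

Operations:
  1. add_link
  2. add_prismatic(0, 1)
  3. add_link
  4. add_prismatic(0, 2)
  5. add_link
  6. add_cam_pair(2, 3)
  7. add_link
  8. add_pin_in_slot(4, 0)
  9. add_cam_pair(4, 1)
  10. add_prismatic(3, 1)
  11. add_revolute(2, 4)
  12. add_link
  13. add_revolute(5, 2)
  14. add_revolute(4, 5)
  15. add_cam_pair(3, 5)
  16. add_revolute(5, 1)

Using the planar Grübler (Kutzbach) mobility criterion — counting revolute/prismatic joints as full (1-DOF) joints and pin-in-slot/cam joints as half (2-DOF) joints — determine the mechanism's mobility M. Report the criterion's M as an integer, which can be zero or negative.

M = -3

(L,J1,J2)=(1,0,0); link0 fixed
link1: (2,0,0)
P 0-1 [J1]: (2,1,0)
link2: (3,1,0)
P 0-2 [J1]: (3,2,0)
link3: (4,2,0)
C 2-3 [J2]: (4,2,1)
link4: (5,2,1)
PS 4-0 [J2]: (5,2,2)
C 4-1 [J2]: (5,2,3)
P 3-1 [J1]: (5,3,3)
R 2-4 [J1]: (5,4,3)
link5: (6,4,3)
R 5-2 [J1]: (6,5,3)
R 4-5 [J1]: (6,6,3)
C 3-5 [J2]: (6,6,4)
R 5-1 [J1]: (6,7,4)
Grübler: 3·5 − 2·7 − 4 = -3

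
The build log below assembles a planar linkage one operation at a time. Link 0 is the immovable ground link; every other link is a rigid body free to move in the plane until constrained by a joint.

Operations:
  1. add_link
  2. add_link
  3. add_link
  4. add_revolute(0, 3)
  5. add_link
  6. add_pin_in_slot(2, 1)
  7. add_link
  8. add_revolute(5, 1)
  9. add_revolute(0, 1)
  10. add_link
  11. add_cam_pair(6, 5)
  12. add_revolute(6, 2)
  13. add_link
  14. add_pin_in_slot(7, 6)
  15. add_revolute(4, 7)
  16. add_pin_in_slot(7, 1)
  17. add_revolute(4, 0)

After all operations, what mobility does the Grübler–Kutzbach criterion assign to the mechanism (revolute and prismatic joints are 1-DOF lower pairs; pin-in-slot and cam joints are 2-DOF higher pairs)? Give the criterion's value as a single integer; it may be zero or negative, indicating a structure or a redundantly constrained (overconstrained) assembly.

ground; <1,0,0>
#1 <2,0,0>
#2 <3,0,0>
#3 <4,0,0>
R:0↔3 J1 <4,1,0>
#4 <5,1,0>
PS:2↔1 J2 <5,1,1>
#5 <6,1,1>
R:5↔1 J1 <6,2,1>
R:0↔1 J1 <6,3,1>
#6 <7,3,1>
C:6↔5 J2 <7,3,2>
R:6↔2 J1 <7,4,2>
#7 <8,4,2>
PS:7↔6 J2 <8,4,3>
R:4↔7 J1 <8,5,3>
PS:7↔1 J2 <8,5,4>
R:4↔0 J1 <8,6,4>
3×7 − 2×6 − 1×4 = 5

M = 5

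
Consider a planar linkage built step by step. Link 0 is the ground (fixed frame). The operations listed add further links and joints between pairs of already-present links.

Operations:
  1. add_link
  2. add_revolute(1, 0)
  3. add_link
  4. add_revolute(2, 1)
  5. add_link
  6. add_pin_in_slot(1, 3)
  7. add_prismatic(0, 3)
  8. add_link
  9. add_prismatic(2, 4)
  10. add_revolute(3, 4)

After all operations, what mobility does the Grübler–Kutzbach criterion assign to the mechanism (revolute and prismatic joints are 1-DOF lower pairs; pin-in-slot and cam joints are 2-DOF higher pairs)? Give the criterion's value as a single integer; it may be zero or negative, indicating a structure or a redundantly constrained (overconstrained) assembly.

ground; <1,0,0>
#1 <2,0,0>
R:1↔0 J1 <2,1,0>
#2 <3,1,0>
R:2↔1 J1 <3,2,0>
#3 <4,2,0>
PS:1↔3 J2 <4,2,1>
P:0↔3 J1 <4,3,1>
#4 <5,3,1>
P:2↔4 J1 <5,4,1>
R:3↔4 J1 <5,5,1>
3×4 − 2×5 − 1×1 = 1

M = 1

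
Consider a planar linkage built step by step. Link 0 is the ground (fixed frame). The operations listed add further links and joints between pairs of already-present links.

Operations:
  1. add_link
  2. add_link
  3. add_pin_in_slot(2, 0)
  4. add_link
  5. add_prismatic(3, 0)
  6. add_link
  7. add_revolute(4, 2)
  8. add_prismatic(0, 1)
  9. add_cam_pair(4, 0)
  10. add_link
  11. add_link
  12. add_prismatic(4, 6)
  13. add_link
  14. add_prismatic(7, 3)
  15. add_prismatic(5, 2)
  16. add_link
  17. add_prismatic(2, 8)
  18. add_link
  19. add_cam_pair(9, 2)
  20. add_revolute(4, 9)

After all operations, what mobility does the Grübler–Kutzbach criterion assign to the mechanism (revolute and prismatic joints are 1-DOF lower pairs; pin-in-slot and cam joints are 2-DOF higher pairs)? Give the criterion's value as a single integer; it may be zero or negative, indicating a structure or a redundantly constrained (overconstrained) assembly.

(L,J1,J2)=(1,0,0); link0 fixed
link1: (2,0,0)
link2: (3,0,0)
PS 2-0 [J2]: (3,0,1)
link3: (4,0,1)
P 3-0 [J1]: (4,1,1)
link4: (5,1,1)
R 4-2 [J1]: (5,2,1)
P 0-1 [J1]: (5,3,1)
C 4-0 [J2]: (5,3,2)
link5: (6,3,2)
link6: (7,3,2)
P 4-6 [J1]: (7,4,2)
link7: (8,4,2)
P 7-3 [J1]: (8,5,2)
P 5-2 [J1]: (8,6,2)
link8: (9,6,2)
P 2-8 [J1]: (9,7,2)
link9: (10,7,2)
C 9-2 [J2]: (10,7,3)
R 4-9 [J1]: (10,8,3)
Grübler: 3·9 − 2·8 − 3 = 8

M = 8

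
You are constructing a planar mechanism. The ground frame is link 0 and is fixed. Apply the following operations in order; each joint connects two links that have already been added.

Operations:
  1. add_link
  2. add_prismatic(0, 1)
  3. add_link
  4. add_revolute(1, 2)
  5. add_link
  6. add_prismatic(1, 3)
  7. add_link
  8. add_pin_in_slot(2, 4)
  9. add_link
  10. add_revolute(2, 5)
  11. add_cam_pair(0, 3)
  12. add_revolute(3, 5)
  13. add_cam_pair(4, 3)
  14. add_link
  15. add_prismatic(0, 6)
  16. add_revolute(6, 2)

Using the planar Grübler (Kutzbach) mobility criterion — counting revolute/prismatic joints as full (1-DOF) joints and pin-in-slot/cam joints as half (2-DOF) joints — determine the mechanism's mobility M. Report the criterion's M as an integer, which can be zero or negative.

ground; <1,0,0>
#1 <2,0,0>
P:0↔1 J1 <2,1,0>
#2 <3,1,0>
R:1↔2 J1 <3,2,0>
#3 <4,2,0>
P:1↔3 J1 <4,3,0>
#4 <5,3,0>
PS:2↔4 J2 <5,3,1>
#5 <6,3,1>
R:2↔5 J1 <6,4,1>
C:0↔3 J2 <6,4,2>
R:3↔5 J1 <6,5,2>
C:4↔3 J2 <6,5,3>
#6 <7,5,3>
P:0↔6 J1 <7,6,3>
R:6↔2 J1 <7,7,3>
3×6 − 2×7 − 1×3 = 1

M = 1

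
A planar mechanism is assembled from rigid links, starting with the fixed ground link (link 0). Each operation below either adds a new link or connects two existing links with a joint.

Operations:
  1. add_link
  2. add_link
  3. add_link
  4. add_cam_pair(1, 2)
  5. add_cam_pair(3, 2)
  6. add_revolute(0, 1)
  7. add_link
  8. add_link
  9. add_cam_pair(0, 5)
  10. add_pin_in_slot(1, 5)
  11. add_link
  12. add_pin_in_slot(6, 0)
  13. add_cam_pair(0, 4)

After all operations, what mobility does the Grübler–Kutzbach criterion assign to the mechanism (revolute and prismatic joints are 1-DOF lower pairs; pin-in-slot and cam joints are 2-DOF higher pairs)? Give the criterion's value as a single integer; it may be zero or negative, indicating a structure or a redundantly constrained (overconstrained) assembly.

M = 10

link 0 = ground. State L|J1|J2 = 1|0|0
+link1  2|0|0
+link2  3|0|0
+link3  4|0|0
C(1,2) f=2→J2  4|0|1
C(3,2) f=2→J2  4|0|2
R(0,1) f=1→J1  4|1|2
+link4  5|1|2
+link5  6|1|2
C(0,5) f=2→J2  6|1|3
PS(1,5) f=2→J2  6|1|4
+link6  7|1|4
PS(6,0) f=2→J2  7|1|5
C(0,4) f=2→J2  7|1|6
M = 3(7−1)−2·1−6 = 18−2−6 = 10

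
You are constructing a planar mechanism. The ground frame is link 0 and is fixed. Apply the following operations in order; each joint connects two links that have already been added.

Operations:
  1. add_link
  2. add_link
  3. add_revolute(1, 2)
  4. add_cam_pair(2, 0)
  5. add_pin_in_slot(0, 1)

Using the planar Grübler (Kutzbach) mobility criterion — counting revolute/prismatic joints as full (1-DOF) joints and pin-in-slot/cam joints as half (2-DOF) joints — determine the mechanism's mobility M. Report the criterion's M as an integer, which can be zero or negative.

M = 2

link 0 = ground. State L|J1|J2 = 1|0|0
+link1  2|0|0
+link2  3|0|0
R(1,2) f=1→J1  3|1|0
C(2,0) f=2→J2  3|1|1
PS(0,1) f=2→J2  3|1|2
M = 3(3−1)−2·1−2 = 6−2−2 = 2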